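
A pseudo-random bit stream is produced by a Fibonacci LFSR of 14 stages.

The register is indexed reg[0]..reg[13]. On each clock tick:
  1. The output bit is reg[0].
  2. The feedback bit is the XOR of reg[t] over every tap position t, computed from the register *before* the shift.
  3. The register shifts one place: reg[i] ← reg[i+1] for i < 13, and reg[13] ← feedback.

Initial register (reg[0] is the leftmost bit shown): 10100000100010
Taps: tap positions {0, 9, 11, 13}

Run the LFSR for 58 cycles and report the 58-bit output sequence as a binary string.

1010000010001010111100101011000001111011101100111111010101

step | reg (before) | out | fb
   0 | 10100000100010 | 1 | 1
   1 | 01000001000101 | 0 | 0
   2 | 10000010001010 | 1 | 1
   3 | 00000100010101 | 0 | 1
   4 | 00001000101011 | 0 | 1
   5 | 00010001010111 | 0 | 1
   6 | 00100010101111 | 0 | 0
   7 | 01000101011110 | 0 | 0
   8 | 10001010111100 | 1 | 1
   9 | 00010101111001 | 0 | 0
  10 | 00101011110010 | 0 | 1
  11 | 01010111100101 | 0 | 0
  12 | 10101111001010 | 1 | 1
  13 | 01011110010101 | 0 | 1
  14 | 10111100101011 | 1 | 0
  15 | 01111001010110 | 0 | 0
  16 | 11110010101100 | 1 | 0
  17 | 11100101011000 | 1 | 0
  18 | 11001010110000 | 1 | 0
  19 | 10010101100000 | 1 | 1
  20 | 00101011000001 | 0 | 1
  21 | 01010110000011 | 0 | 1
  22 | 10101100000111 | 1 | 1
  23 | 01011000001111 | 0 | 0
  24 | 10110000011110 | 1 | 1
  25 | 01100000111101 | 0 | 1
  26 | 11000001111011 | 1 | 1
  27 | 10000011110111 | 1 | 0
  28 | 00000111101110 | 0 | 1
  29 | 00001111011101 | 0 | 1
  30 | 00011110111011 | 0 | 0
  31 | 00111101110110 | 0 | 0
  32 | 01111011101100 | 0 | 1
  33 | 11110111011001 | 1 | 1
  34 | 11101110110011 | 1 | 1
  35 | 11011101100111 | 1 | 1
  36 | 10111011001111 | 1 | 1
  37 | 01110110011111 | 0 | 1
  38 | 11101100111111 | 1 | 0
  39 | 11011001111110 | 1 | 1
  40 | 10110011111101 | 1 | 0
  41 | 01100111111010 | 0 | 1
  42 | 11001111110101 | 1 | 0
  43 | 10011111101010 | 1 | 1
  44 | 00111111010101 | 0 | 1
  45 | 01111110101011 | 0 | 1
  46 | 11111101010111 | 1 | 0
  47 | 11111010101110 | 1 | 0
  48 | 11110101011100 | 1 | 1
  49 | 11101010111001 | 1 | 1
  50 | 11010101110011 | 1 | 1
  51 | 10101011100111 | 1 | 1
  52 | 01010111001111 | 0 | 0
  53 | 10101110011110 | 1 | 1
  54 | 01011100111101 | 0 | 1
  55 | 10111001111011 | 1 | 1
  56 | 01110011110111 | 0 | 1
  57 | 11100111101111 | 1 | 1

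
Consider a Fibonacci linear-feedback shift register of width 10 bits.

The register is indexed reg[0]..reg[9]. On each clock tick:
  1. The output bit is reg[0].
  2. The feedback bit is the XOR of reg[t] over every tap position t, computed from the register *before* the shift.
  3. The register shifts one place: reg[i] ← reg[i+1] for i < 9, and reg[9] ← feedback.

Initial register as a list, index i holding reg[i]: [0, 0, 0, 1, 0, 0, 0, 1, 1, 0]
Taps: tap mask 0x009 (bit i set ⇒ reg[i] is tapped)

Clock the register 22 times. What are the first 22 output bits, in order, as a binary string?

step | reg (before) | out | fb
   0 | 0001000110 | 0 | 1
   1 | 0010001101 | 0 | 0
   2 | 0100011010 | 0 | 0
   3 | 1000110100 | 1 | 1
   4 | 0001101001 | 0 | 1
   5 | 0011010011 | 0 | 1
   6 | 0110100111 | 0 | 0
   7 | 1101001110 | 1 | 0
   8 | 1010011100 | 1 | 1
   9 | 0100111001 | 0 | 0
  10 | 1001110010 | 1 | 0
  11 | 0011100100 | 0 | 1
  12 | 0111001001 | 0 | 1
  13 | 1110010011 | 1 | 1
  14 | 1100100111 | 1 | 1
  15 | 1001001111 | 1 | 0
  16 | 0010011110 | 0 | 0
  17 | 0100111100 | 0 | 0
  18 | 1001111000 | 1 | 0
  19 | 0011110000 | 0 | 1
  20 | 0111100001 | 0 | 1
  21 | 1111000011 | 1 | 0

0001000110100111001001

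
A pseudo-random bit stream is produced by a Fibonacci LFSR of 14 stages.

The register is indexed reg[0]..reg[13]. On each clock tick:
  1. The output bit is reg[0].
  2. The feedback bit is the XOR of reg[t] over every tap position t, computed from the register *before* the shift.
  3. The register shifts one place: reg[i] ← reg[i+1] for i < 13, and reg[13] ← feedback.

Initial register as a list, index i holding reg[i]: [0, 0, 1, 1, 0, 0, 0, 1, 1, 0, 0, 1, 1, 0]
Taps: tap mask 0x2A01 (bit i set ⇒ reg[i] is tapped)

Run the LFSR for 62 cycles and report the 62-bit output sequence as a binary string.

00110001100110100110111101010001111101111111101001111101001110

step | reg (before) | out | fb
   0 | 00110001100110 | 0 | 1
   1 | 01100011001101 | 0 | 0
   2 | 11000110011010 | 1 | 0
   3 | 10001100110100 | 1 | 1
   4 | 00011001101001 | 0 | 1
   5 | 00110011010011 | 0 | 0
   6 | 01100110100110 | 0 | 1
   7 | 11001101001101 | 1 | 1
   8 | 10011010011011 | 1 | 1
   9 | 00110100110111 | 0 | 1
  10 | 01101001101111 | 0 | 0
  11 | 11010011011110 | 1 | 1
  12 | 10100110111101 | 1 | 0
  13 | 01001101111010 | 0 | 1
  14 | 10011011110101 | 1 | 0
  15 | 00110111101010 | 0 | 0
  16 | 01101111010100 | 0 | 0
  17 | 11011110101000 | 1 | 1
  18 | 10111101010001 | 1 | 1
  19 | 01111010100011 | 0 | 1
  20 | 11110101000111 | 1 | 1
  21 | 11101010001111 | 1 | 1
  22 | 11010100011111 | 1 | 0
  23 | 10101000111110 | 1 | 1
  24 | 01010001111101 | 0 | 1
  25 | 10100011111011 | 1 | 1
  26 | 01000111110111 | 0 | 1
  27 | 10001111101111 | 1 | 1
  28 | 00011111011111 | 0 | 1
  29 | 00111110111111 | 0 | 1
  30 | 01111101111111 | 0 | 1
  31 | 11111011111111 | 1 | 0
  32 | 11110111111110 | 1 | 1
  33 | 11101111111101 | 1 | 0
  34 | 11011111111010 | 1 | 0
  35 | 10111111110100 | 1 | 1
  36 | 01111111101001 | 0 | 1
  37 | 11111111010011 | 1 | 1
  38 | 11111110100111 | 1 | 1
  39 | 11111101001111 | 1 | 1
  40 | 11111010011111 | 1 | 0
  41 | 11110100111110 | 1 | 1
  42 | 11101001111101 | 1 | 0
  43 | 11010011111010 | 1 | 0
  44 | 10100111110100 | 1 | 1
  45 | 01001111101001 | 0 | 1
  46 | 10011111010011 | 1 | 1
  47 | 00111110100111 | 0 | 0
  48 | 01111101001110 | 0 | 1
  49 | 11111010011101 | 1 | 0
  50 | 11110100111010 | 1 | 0
  51 | 11101001110100 | 1 | 1
  52 | 11010011101001 | 1 | 0
  53 | 10100111010010 | 1 | 0
  54 | 01001110100100 | 0 | 1
  55 | 10011101001001 | 1 | 0
  56 | 00111010010010 | 0 | 1
  57 | 01110100100101 | 0 | 0
  58 | 11101001001010 | 1 | 1
  59 | 11010010010101 | 1 | 0
  60 | 10100100101010 | 1 | 1
  61 | 01001001010101 | 0 | 1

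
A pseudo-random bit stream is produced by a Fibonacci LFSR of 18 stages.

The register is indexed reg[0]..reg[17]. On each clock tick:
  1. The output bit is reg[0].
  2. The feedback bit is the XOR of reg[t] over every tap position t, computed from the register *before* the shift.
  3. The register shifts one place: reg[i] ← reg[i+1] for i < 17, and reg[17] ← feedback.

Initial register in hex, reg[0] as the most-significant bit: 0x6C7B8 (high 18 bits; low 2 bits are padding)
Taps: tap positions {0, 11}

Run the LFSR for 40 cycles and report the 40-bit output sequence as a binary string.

tick  register→output (feedback)
  0  011011000111101110→0 (1)
  1  110110001111011101→1 (0)
  2  101100011110111010→1 (1)
  3  011000111101110101→0 (1)
  4  110001111011101011→1 (0)
  5  100011110111010110→1 (0)
  6  000111101110101100→0 (0)
  7  001111011101011000→0 (1)
  8  011110111010110001→0 (0)
  9  111101110101100010→1 (0)
 10  111011101011000100→1 (0)
 11  110111010110001000→1 (1)
 12  101110101100010001→1 (1)
 13  011101011000100011→0 (0)
 14  111010110001000110→1 (0)
 15  110101100010001100→1 (1)
 16  101011000100011001→1 (1)
 17  010110001000110011→0 (0)
 18  101100010001100110→1 (0)
 19  011000100011001100→0 (1)
 20  110001000110011001→1 (1)
 21  100010001100110011→1 (1)
 22  000100011001100111→0 (1)
 23  001000110011001111→0 (1)
 24  010001100110011111→0 (0)
 25  100011001100111110→1 (1)
 26  000110011001111101→0 (1)
 27  001100110011111011→0 (1)
 28  011001100111110111→0 (1)
 29  110011001111101111→1 (0)
 30  100110011111011110→1 (0)
 31  001100111110111100→0 (0)
 32  011001111101111000→0 (1)
 33  110011111011110001→1 (0)
 34  100111110111100010→1 (0)
 35  001111101111000100→0 (1)
 36  011111011110001001→0 (0)
 37  111110111100010010→1 (1)
 38  111101111000100101→1 (1)
 39  111011110001001011→1 (0)

0110110001111011101011000100011001100111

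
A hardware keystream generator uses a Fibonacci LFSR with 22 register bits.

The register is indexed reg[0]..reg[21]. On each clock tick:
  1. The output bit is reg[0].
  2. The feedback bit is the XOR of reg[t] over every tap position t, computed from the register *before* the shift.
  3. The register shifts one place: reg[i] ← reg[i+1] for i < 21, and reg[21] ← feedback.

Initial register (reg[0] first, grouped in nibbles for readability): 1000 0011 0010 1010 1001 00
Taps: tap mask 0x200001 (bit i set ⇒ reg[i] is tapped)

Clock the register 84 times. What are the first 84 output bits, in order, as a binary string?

100000110010101010010011111101110011001110001010100101110111010000110011100101101001

k : reg_k → out_k, fb_k
0: 1000001100101010100100 → 1, fb=1
1: 0000011001010101001001 → 0, fb=1
2: 0000110010101010010011 → 0, fb=1
3: 0001100101010100100111 → 0, fb=1
4: 0011001010101001001111 → 0, fb=1
5: 0110010101010010011111 → 0, fb=1
6: 1100101010100100111111 → 1, fb=0
7: 1001010101001001111110 → 1, fb=1
8: 0010101010010011111101 → 0, fb=1
9: 0101010100100111111011 → 0, fb=1
10: 1010101001001111110111 → 1, fb=0
11: 0101010010011111101110 → 0, fb=0
12: 1010100100111111011100 → 1, fb=1
13: 0101001001111110111001 → 0, fb=1
14: 1010010011111101110011 → 1, fb=0
15: 0100100111111011100110 → 0, fb=0
16: 1001001111110111001100 → 1, fb=1
17: 0010011111101110011001 → 0, fb=1
18: 0100111111011100110011 → 0, fb=1
19: 1001111110111001100111 → 1, fb=0
20: 0011111101110011001110 → 0, fb=0
21: 0111111011100110011100 → 0, fb=0
22: 1111110111001100111000 → 1, fb=1
23: 1111101110011001110001 → 1, fb=0
24: 1111011100110011100010 → 1, fb=1
25: 1110111001100111000101 → 1, fb=0
26: 1101110011001110001010 → 1, fb=1
27: 1011100110011100010101 → 1, fb=0
28: 0111001100111000101010 → 0, fb=0
29: 1110011001110001010100 → 1, fb=1
30: 1100110011100010101001 → 1, fb=0
31: 1001100111000101010010 → 1, fb=1
32: 0011001110001010100101 → 0, fb=1
33: 0110011100010101001011 → 0, fb=1
34: 1100111000101010010111 → 1, fb=0
35: 1001110001010100101110 → 1, fb=1
36: 0011100010101001011101 → 0, fb=1
37: 0111000101010010111011 → 0, fb=1
38: 1110001010100101110111 → 1, fb=0
39: 1100010101001011101110 → 1, fb=1
40: 1000101010010111011101 → 1, fb=0
41: 0001010100101110111010 → 0, fb=0
42: 0010101001011101110100 → 0, fb=0
43: 0101010010111011101000 → 0, fb=0
44: 1010100101110111010000 → 1, fb=1
45: 0101001011101110100001 → 0, fb=1
46: 1010010111011101000011 → 1, fb=0
47: 0100101110111010000110 → 0, fb=0
48: 1001011101110100001100 → 1, fb=1
49: 0010111011101000011001 → 0, fb=1
50: 0101110111010000110011 → 0, fb=1
51: 1011101110100001100111 → 1, fb=0
52: 0111011101000011001110 → 0, fb=0
53: 1110111010000110011100 → 1, fb=1
54: 1101110100001100111001 → 1, fb=0
55: 1011101000011001110010 → 1, fb=1
56: 0111010000110011100101 → 0, fb=1
57: 1110100001100111001011 → 1, fb=0
58: 1101000011001110010110 → 1, fb=1
59: 1010000110011100101101 → 1, fb=0
60: 0100001100111001011010 → 0, fb=0
61: 1000011001110010110100 → 1, fb=1
62: 0000110011100101101001 → 0, fb=1
63: 0001100111001011010011 → 0, fb=1
64: 0011001110010110100111 → 0, fb=1
65: 0110011100101101001111 → 0, fb=1
66: 1100111001011010011111 → 1, fb=0
67: 1001110010110100111110 → 1, fb=1
68: 0011100101101001111101 → 0, fb=1
69: 0111001011010011111011 → 0, fb=1
70: 1110010110100111110111 → 1, fb=0
71: 1100101101001111101110 → 1, fb=1
72: 1001011010011111011101 → 1, fb=0
73: 0010110100111110111010 → 0, fb=0
74: 0101101001111101110100 → 0, fb=0
75: 1011010011111011101000 → 1, fb=1
76: 0110100111110111010001 → 0, fb=1
77: 1101001111101110100011 → 1, fb=0
78: 1010011111011101000110 → 1, fb=1
79: 0100111110111010001101 → 0, fb=1
80: 1001111101110100011011 → 1, fb=0
81: 0011111011101000110110 → 0, fb=0
82: 0111110111010001101100 → 0, fb=0
83: 1111101110100011011000 → 1, fb=1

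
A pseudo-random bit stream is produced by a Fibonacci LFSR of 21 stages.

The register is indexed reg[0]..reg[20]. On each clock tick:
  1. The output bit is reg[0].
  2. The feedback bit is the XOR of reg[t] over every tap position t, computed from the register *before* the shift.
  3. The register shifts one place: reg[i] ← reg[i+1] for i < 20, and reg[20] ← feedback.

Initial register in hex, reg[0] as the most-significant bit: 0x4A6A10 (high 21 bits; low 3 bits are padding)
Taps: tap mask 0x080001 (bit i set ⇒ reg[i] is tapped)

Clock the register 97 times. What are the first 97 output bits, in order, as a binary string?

0100101001101010000101111011110001000000100110110010100000000101101101000101010101110001110101110

step | reg (before) | out | fb
   0 | 010010100110101000010 | 0 | 1
   1 | 100101001101010000101 | 1 | 1
   2 | 001010011010100001011 | 0 | 1
   3 | 010100110101000010111 | 0 | 1
   4 | 101001101010000101111 | 1 | 0
   5 | 010011010100001011110 | 0 | 1
   6 | 100110101000010111101 | 1 | 1
   7 | 001101010000101111011 | 0 | 1
   8 | 011010100001011110111 | 0 | 1
   9 | 110101000010111101111 | 1 | 0
  10 | 101010000101111011110 | 1 | 0
  11 | 010100001011110111100 | 0 | 0
  12 | 101000010111101111000 | 1 | 1
  13 | 010000101111011110001 | 0 | 0
  14 | 100001011110111100010 | 1 | 0
  15 | 000010111101111000100 | 0 | 0
  16 | 000101111011110001000 | 0 | 0
  17 | 001011110111100010000 | 0 | 0
  18 | 010111101111000100000 | 0 | 0
  19 | 101111011110001000000 | 1 | 1
  20 | 011110111100010000001 | 0 | 0
  21 | 111101111000100000010 | 1 | 0
  22 | 111011110001000000100 | 1 | 1
  23 | 110111100010000001001 | 1 | 1
  24 | 101111000100000010011 | 1 | 0
  25 | 011110001000000100110 | 0 | 1
  26 | 111100010000001001101 | 1 | 1
  27 | 111000100000010011011 | 1 | 0
  28 | 110001000000100110110 | 1 | 0
  29 | 100010000001001101100 | 1 | 1
  30 | 000100000010011011001 | 0 | 0
  31 | 001000000100110110010 | 0 | 1
  32 | 010000001001101100101 | 0 | 0
  33 | 100000010011011001010 | 1 | 0
  34 | 000000100110110010100 | 0 | 0
  35 | 000001001101100101000 | 0 | 0
  36 | 000010011011001010000 | 0 | 0
  37 | 000100110110010100000 | 0 | 0
  38 | 001001101100101000000 | 0 | 0
  39 | 010011011001010000000 | 0 | 0
  40 | 100110110010100000000 | 1 | 1
  41 | 001101100101000000001 | 0 | 0
  42 | 011011001010000000010 | 0 | 1
  43 | 110110010100000000101 | 1 | 1
  44 | 101100101000000001011 | 1 | 0
  45 | 011001010000000010110 | 0 | 1
  46 | 110010100000000101101 | 1 | 1
  47 | 100101000000001011011 | 1 | 0
  48 | 001010000000010110110 | 0 | 1
  49 | 010100000000101101101 | 0 | 0
  50 | 101000000001011011010 | 1 | 0
  51 | 010000000010110110100 | 0 | 0
  52 | 100000000101101101000 | 1 | 1
  53 | 000000001011011010001 | 0 | 0
  54 | 000000010110110100010 | 0 | 1
  55 | 000000101101101000101 | 0 | 0
  56 | 000001011011010001010 | 0 | 1
  57 | 000010110110100010101 | 0 | 0
  58 | 000101101101000101010 | 0 | 1
  59 | 001011011010001010101 | 0 | 0
  60 | 010110110100010101010 | 0 | 1
  61 | 101101101000101010101 | 1 | 1
  62 | 011011010001010101011 | 0 | 1
  63 | 110110100010101010111 | 1 | 0
  64 | 101101000101010101110 | 1 | 0
  65 | 011010001010101011100 | 0 | 0
  66 | 110100010101010111000 | 1 | 1
  67 | 101000101010101110001 | 1 | 1
  68 | 010001010101011100011 | 0 | 1
  69 | 100010101010111000111 | 1 | 0
  70 | 000101010101110001110 | 0 | 1
  71 | 001010101011100011101 | 0 | 0
  72 | 010101010111000111010 | 0 | 1
  73 | 101010101110001110101 | 1 | 1
  74 | 010101011100011101011 | 0 | 1
  75 | 101010111000111010111 | 1 | 0
  76 | 010101110001110101110 | 0 | 1
  77 | 101011100011101011101 | 1 | 1
  78 | 010111000111010111011 | 0 | 1
  79 | 101110001110101110111 | 1 | 0
  80 | 011100011101011101110 | 0 | 1
  81 | 111000111010111011101 | 1 | 1
  82 | 110001110101110111011 | 1 | 0
  83 | 100011101011101110110 | 1 | 0
  84 | 000111010111011101100 | 0 | 0
  85 | 001110101110111011000 | 0 | 0
  86 | 011101011101110110000 | 0 | 0
  87 | 111010111011101100000 | 1 | 1
  88 | 110101110111011000001 | 1 | 1
  89 | 101011101110110000011 | 1 | 0
  90 | 010111011101100000110 | 0 | 1
  91 | 101110111011000001101 | 1 | 1
  92 | 011101110110000011011 | 0 | 1
  93 | 111011101100000110111 | 1 | 0
  94 | 110111011000001101110 | 1 | 0
  95 | 101110110000011011100 | 1 | 1
  96 | 011101100000110111001 | 0 | 0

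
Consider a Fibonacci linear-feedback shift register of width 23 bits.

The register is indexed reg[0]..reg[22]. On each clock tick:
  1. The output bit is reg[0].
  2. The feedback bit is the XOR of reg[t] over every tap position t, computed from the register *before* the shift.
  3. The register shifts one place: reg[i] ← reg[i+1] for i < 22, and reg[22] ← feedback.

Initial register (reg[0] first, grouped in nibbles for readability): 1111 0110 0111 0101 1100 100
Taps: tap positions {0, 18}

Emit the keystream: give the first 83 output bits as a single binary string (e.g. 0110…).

tick  register→output (feedback)
  0  11110110011101011100100→1 (1)
  1  11101100111010111001001→1 (1)
  2  11011001110101110010011→1 (0)
  3  10110011101011100100110→1 (1)
  4  01100111010111001001101→0 (0)
  5  11001110101110010011010→1 (0)
  6  10011101011100100110100→1 (0)
  7  00111010111001001101000→0 (0)
  8  01110101110010011010000→0 (1)
  9  11101011100100110100001→1 (1)
 10  11010111001001101000011→1 (1)
 11  10101110010011010000111→1 (1)
 12  01011100100110100001111→0 (0)
 13  10111001001101000011110→1 (0)
 14  01110010011010000111100→0 (1)
 15  11100100110100001111001→1 (0)
 16  11001001101000011110010→1 (0)
 17  10010011010000111100100→1 (1)
 18  00100110100001111001001→0 (0)
 19  01001101000011110010010→0 (1)
 20  10011010000111100100101→1 (1)
 21  00110100001111001001011→0 (0)
 22  01101000011110010010110→0 (1)
 23  11010000111100100101101→1 (1)
 24  10100001111001001011011→1 (0)
 25  01000011110010010110110→0 (1)
 26  10000111100100101101101→1 (1)
 27  00001111001001011011011→0 (1)
 28  00011110010010110110111→0 (1)
 29  00111100100101101101111→0 (0)
 30  01111001001011011011110→0 (1)
 31  11110010010110110111101→1 (0)
 32  11100100101101101111010→1 (0)
 33  11001001011011011110100→1 (0)
 34  10010010110110111101000→1 (1)
 35  00100101101101111010001→0 (1)
 36  01001011011011110100011→0 (0)
 37  10010110110111101000110→1 (1)
 38  00101101101111010001101→0 (0)
 39  01011011011110100011010→0 (1)
 40  10110110111101000110101→1 (0)
 41  01101101111010001101010→0 (0)
 42  11011011110100011010100→1 (0)
 43  10110111101000110101000→1 (1)
 44  01101111010001101010001→0 (1)
 45  11011110100011010100011→1 (1)
 46  10111101000110101000111→1 (1)
 47  01111010001101010001111→0 (0)
 48  11110100011010100011110→1 (0)
 49  11101000110101000111100→1 (0)
 50  11010001101010001111000→1 (0)
 51  10100011010100011110000→1 (0)
 52  01000110101000111100000→0 (0)
 53  10001101010001111000000→1 (1)
 54  00011010100011110000001→0 (0)
 55  00110101000111100000010→0 (0)
 56  01101010001111000000100→0 (0)
 57  11010100011110000001000→1 (1)
 58  10101000111100000010001→1 (0)
 59  01010001111000000100010→0 (0)
 60  10100011110000001000100→1 (1)
 61  01000111100000010001001→0 (0)
 62  10001111000000100010010→1 (0)
 63  00011110000001000100100→0 (0)
 64  00111100000010001001000→0 (0)
 65  01111000000100010010000→0 (1)
 66  11110000001000100100001→1 (1)
 67  11100000010001001000011→1 (1)
 68  11000000100010010000111→1 (1)
 69  10000001000100100001111→1 (1)
 70  00000010001001000011111→0 (1)
 71  00000100010010000111111→0 (1)
 72  00001000100100001111111→0 (1)
 73  00010001001000011111111→0 (1)
 74  00100010010000111111111→0 (1)
 75  01000100100001111111111→0 (1)
 76  10001001000011111111111→1 (0)
 77  00010010000111111111110→0 (1)
 78  00100100001111111111101→0 (1)
 79  01001000011111111111011→0 (1)
 80  10010000111111111110111→1 (0)
 81  00100001111111111101110→0 (0)
 82  01000011111111111011100→0 (1)

11110110011101011100100110100001111001001011011011110100011010100011110000001000100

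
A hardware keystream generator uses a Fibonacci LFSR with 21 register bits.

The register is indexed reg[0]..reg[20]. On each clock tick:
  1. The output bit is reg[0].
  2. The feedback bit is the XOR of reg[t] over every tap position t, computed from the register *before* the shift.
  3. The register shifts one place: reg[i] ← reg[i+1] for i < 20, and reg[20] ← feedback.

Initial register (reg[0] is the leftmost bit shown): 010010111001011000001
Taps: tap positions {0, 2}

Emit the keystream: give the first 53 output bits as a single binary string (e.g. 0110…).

01001011100101100000101100101110011100010011110010111

k : reg_k → out_k, fb_k
0: 010010111001011000001 → 0, fb=0
1: 100101110010110000010 → 1, fb=1
2: 001011100101100000101 → 0, fb=1
3: 010111001011000001011 → 0, fb=0
4: 101110010110000010110 → 1, fb=0
5: 011100101100000101100 → 0, fb=1
6: 111001011000001011001 → 1, fb=0
7: 110010110000010110010 → 1, fb=1
8: 100101100000101100101 → 1, fb=1
9: 001011000001011001011 → 0, fb=1
10: 010110000010110010111 → 0, fb=0
11: 101100000101100101110 → 1, fb=0
12: 011000001011001011100 → 0, fb=1
13: 110000010110010111001 → 1, fb=1
14: 100000101100101110011 → 1, fb=1
15: 000001011001011100111 → 0, fb=0
16: 000010110010111001110 → 0, fb=0
17: 000101100101110011100 → 0, fb=0
18: 001011001011100111000 → 0, fb=1
19: 010110010111001110001 → 0, fb=0
20: 101100101110011100010 → 1, fb=0
21: 011001011100111000100 → 0, fb=1
22: 110010111001110001001 → 1, fb=1
23: 100101110011100010011 → 1, fb=1
24: 001011100111000100111 → 0, fb=1
25: 010111001110001001111 → 0, fb=0
26: 101110011100010011110 → 1, fb=0
27: 011100111000100111100 → 0, fb=1
28: 111001110001001111001 → 1, fb=0
29: 110011100010011110010 → 1, fb=1
30: 100111000100111100101 → 1, fb=1
31: 001110001001111001011 → 0, fb=1
32: 011100010011110010111 → 0, fb=1
33: 111000100111100101111 → 1, fb=0
34: 110001001111001011110 → 1, fb=1
35: 100010011110010111101 → 1, fb=1
36: 000100111100101111011 → 0, fb=0
37: 001001111001011110110 → 0, fb=1
38: 010011110010111101101 → 0, fb=0
39: 100111100101111011010 → 1, fb=1
40: 001111001011110110101 → 0, fb=1
41: 011110010111101101011 → 0, fb=1
42: 111100101111011010111 → 1, fb=0
43: 111001011110110101110 → 1, fb=0
44: 110010111101101011100 → 1, fb=1
45: 100101111011010111001 → 1, fb=1
46: 001011110110101110011 → 0, fb=1
47: 010111101101011100111 → 0, fb=0
48: 101111011010111001110 → 1, fb=0
49: 011110110101110011100 → 0, fb=1
50: 111101101011100111001 → 1, fb=0
51: 111011010111001110010 → 1, fb=0
52: 110110101110011100100 → 1, fb=1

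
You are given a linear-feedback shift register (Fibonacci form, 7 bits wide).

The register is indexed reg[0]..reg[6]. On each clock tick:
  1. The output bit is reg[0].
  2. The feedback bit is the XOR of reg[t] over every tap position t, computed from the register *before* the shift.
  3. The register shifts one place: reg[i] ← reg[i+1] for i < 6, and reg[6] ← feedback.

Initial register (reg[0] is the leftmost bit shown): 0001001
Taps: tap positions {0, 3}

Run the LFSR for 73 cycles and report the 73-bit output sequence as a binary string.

k : reg_k → out_k, fb_k
0: 0001001 → 0, fb=1
1: 0010011 → 0, fb=0
2: 0100110 → 0, fb=0
3: 1001100 → 1, fb=0
4: 0011000 → 0, fb=1
5: 0110001 → 0, fb=0
6: 1100010 → 1, fb=1
7: 1000101 → 1, fb=1
8: 0001011 → 0, fb=1
9: 0010111 → 0, fb=0
10: 0101110 → 0, fb=1
11: 1011101 → 1, fb=0
12: 0111010 → 0, fb=1
13: 1110101 → 1, fb=1
14: 1101011 → 1, fb=0
15: 1010110 → 1, fb=1
16: 0101101 → 0, fb=1
17: 1011011 → 1, fb=0
18: 0110110 → 0, fb=0
19: 1101100 → 1, fb=0
20: 1011000 → 1, fb=0
21: 0110000 → 0, fb=0
22: 1100000 → 1, fb=1
23: 1000001 → 1, fb=1
24: 0000011 → 0, fb=0
25: 0000110 → 0, fb=0
26: 0001100 → 0, fb=1
27: 0011001 → 0, fb=1
28: 0110011 → 0, fb=0
29: 1100110 → 1, fb=1
30: 1001101 → 1, fb=0
31: 0011010 → 0, fb=1
32: 0110101 → 0, fb=0
33: 1101010 → 1, fb=0
34: 1010100 → 1, fb=1
35: 0101001 → 0, fb=1
36: 1010011 → 1, fb=1
37: 0100111 → 0, fb=0
38: 1001110 → 1, fb=0
39: 0011100 → 0, fb=1
40: 0111001 → 0, fb=1
41: 1110011 → 1, fb=1
42: 1100111 → 1, fb=1
43: 1001111 → 1, fb=0
44: 0011110 → 0, fb=1
45: 0111101 → 0, fb=1
46: 1111011 → 1, fb=0
47: 1110110 → 1, fb=1
48: 1101101 → 1, fb=0
49: 1011010 → 1, fb=0
50: 0110100 → 0, fb=0
51: 1101000 → 1, fb=0
52: 1010000 → 1, fb=1
53: 0100001 → 0, fb=0
54: 1000010 → 1, fb=1
55: 0000101 → 0, fb=0
56: 0001010 → 0, fb=1
57: 0010101 → 0, fb=0
58: 0101010 → 0, fb=1
59: 1010101 → 1, fb=1
60: 0101011 → 0, fb=1
61: 1010111 → 1, fb=1
62: 0101111 → 0, fb=1
63: 1011111 → 1, fb=0
64: 0111110 → 0, fb=1
65: 1111101 → 1, fb=0
66: 1111010 → 1, fb=0
67: 1110100 → 1, fb=1
68: 1101001 → 1, fb=0
69: 1010010 → 1, fb=1
70: 0100101 → 0, fb=0
71: 1001010 → 1, fb=0
72: 0010100 → 0, fb=0

0001001100010111010110110000011001101010011100111101101000010101011111010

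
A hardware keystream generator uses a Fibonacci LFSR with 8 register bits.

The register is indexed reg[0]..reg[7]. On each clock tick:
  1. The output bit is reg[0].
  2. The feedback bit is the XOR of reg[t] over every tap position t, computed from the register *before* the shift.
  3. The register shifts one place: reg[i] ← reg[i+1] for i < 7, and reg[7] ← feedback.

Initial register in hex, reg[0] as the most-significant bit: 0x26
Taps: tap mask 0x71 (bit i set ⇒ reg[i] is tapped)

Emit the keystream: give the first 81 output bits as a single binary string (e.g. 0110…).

001001100000011101001000111000100000001011000111101000011111111001000010100111110

tick  register→output (feedback)
  0  00100110→0 (0)
  1  01001100→0 (0)
  2  10011000→1 (0)
  3  00110000→0 (0)
  4  01100000→0 (0)
  5  11000000→1 (1)
  6  10000001→1 (1)
  7  00000011→0 (1)
  8  00000111→0 (0)
  9  00001110→0 (1)
 10  00011101→0 (0)
 11  00111010→0 (0)
 12  01110100→0 (1)
 13  11101001→1 (0)
 14  11010010→1 (0)
 15  10100100→1 (0)
 16  01001000→0 (1)
 17  10010001→1 (1)
 18  00100011→0 (1)
 19  01000111→0 (0)
 20  10001110→1 (0)
 21  00011100→0 (0)
 22  00111000→0 (1)
 23  01110001→0 (0)
 24  11100010→1 (0)
 25  11000100→1 (0)
 26  10001000→1 (0)
 27  00010000→0 (0)
 28  00100000→0 (0)
 29  01000000→0 (0)
 30  10000000→1 (1)
 31  00000001→0 (0)
 32  00000010→0 (1)
 33  00000101→0 (1)
 34  00001011→0 (0)
 35  00010110→0 (0)
 36  00101100→0 (0)
 37  01011000→0 (1)
 38  10110001→1 (1)
 39  01100011→0 (1)
 40  11000111→1 (1)
 41  10001111→1 (0)
 42  00011110→0 (1)
 43  00111101→0 (0)
 44  01111010→0 (0)
 45  11110100→1 (0)
 46  11101000→1 (0)
 47  11010000→1 (1)
 48  10100001→1 (1)
 49  01000011→0 (1)
 50  10000111→1 (1)
 51  00001111→0 (1)
 52  00011111→0 (1)
 53  00111111→0 (1)
 54  01111111→0 (1)
 55  11111111→1 (0)
 56  11111110→1 (0)
 57  11111100→1 (1)
 58  11111001→1 (0)
 59  11110010→1 (0)
 60  11100100→1 (0)
 61  11001000→1 (0)
 62  10010000→1 (1)
 63  00100001→0 (0)
 64  01000010→0 (1)
 65  10000101→1 (0)
 66  00001010→0 (0)
 67  00010100→0 (1)
 68  00101001→0 (1)
 69  01010011→0 (1)
 70  10100111→1 (1)
 71  01001111→0 (1)
 72  10011111→1 (0)
 73  00111110→0 (1)
 74  01111101→0 (0)
 75  11111010→1 (1)
 76  11110101→1 (0)
 77  11101010→1 (1)
 78  11010101→1 (0)
 79  10101010→1 (1)
 80  01010101→0 (1)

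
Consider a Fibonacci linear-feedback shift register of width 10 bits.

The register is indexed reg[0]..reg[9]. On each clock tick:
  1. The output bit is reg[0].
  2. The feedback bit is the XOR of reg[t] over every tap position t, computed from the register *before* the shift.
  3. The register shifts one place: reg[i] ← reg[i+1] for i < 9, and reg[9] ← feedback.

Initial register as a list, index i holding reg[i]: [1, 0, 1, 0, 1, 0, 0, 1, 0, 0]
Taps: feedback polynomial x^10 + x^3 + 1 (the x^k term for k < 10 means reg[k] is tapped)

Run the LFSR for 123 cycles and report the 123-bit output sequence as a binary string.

tick  register→output (feedback)
  0  1010100100→1 (1)
  1  0101001001→0 (1)
  2  1010010011→1 (1)
  3  0100100111→0 (0)
  4  1001001110→1 (0)
  5  0010011100→0 (0)
  6  0100111000→0 (0)
  7  1001110000→1 (0)
  8  0011100000→0 (1)
  9  0111000001→0 (1)
 10  1110000011→1 (1)
 11  1100000111→1 (1)
 12  1000001111→1 (1)
 13  0000011111→0 (0)
 14  0000111110→0 (0)
 15  0001111100→0 (1)
 16  0011111001→0 (1)
 17  0111110011→0 (1)
 18  1111100111→1 (0)
 19  1111001110→1 (0)
 20  1110011100→1 (1)
 21  1100111001→1 (1)
 22  1001110011→1 (0)
 23  0011100110→0 (1)
 24  0111001101→0 (1)
 25  1110011011→1 (1)
 26  1100110111→1 (1)
 27  1001101111→1 (0)
 28  0011011110→0 (1)
 29  0110111101→0 (0)
 30  1101111010→1 (0)
 31  1011110100→1 (0)
 32  0111101000→0 (1)
 33  1111010001→1 (0)
 34  1110100010→1 (1)
 35  1101000101→1 (0)
 36  1010001010→1 (1)
 37  0100010101→0 (0)
 38  1000101010→1 (1)
 39  0001010101→0 (1)
 40  0010101011→0 (0)
 41  0101010110→0 (1)
 42  1010101101→1 (1)
 43  0101011011→0 (1)
 44  1010110111→1 (1)
 45  0101101111→0 (1)
 46  1011011111→1 (0)
 47  0110111110→0 (0)
 48  1101111100→1 (0)
 49  1011111000→1 (0)
 50  0111110000→0 (1)
 51  1111100001→1 (0)
 52  1111000010→1 (0)
 53  1110000100→1 (1)
 54  1100001001→1 (1)
 55  1000010011→1 (1)
 56  0000100111→0 (0)
 57  0001001110→0 (1)
 58  0010011101→0 (0)
 59  0100111010→0 (0)
 60  1001110100→1 (0)
 61  0011101000→0 (1)
 62  0111010001→0 (1)
 63  1110100011→1 (1)
 64  1101000111→1 (0)
 65  1010001110→1 (1)
 66  0100011101→0 (0)
 67  1000111010→1 (1)
 68  0001110101→0 (1)
 69  0011101011→0 (1)
 70  0111010111→0 (1)
 71  1110101111→1 (1)
 72  1101011111→1 (0)
 73  1010111110→1 (1)
 74  0101111101→0 (1)
 75  1011111011→1 (0)
 76  0111110110→0 (1)
 77  1111101101→1 (0)
 78  1111011010→1 (0)
 79  1110110100→1 (1)
 80  1101101001→1 (0)
 81  1011010010→1 (0)
 82  0110100100→0 (0)
 83  1101001000→1 (0)
 84  1010010000→1 (1)
 85  0100100001→0 (0)
 86  1001000010→1 (0)
 87  0010000100→0 (0)
 88  0100001000→0 (0)
 89  1000010000→1 (1)
 90  0000100001→0 (0)
 91  0001000010→0 (1)
 92  0010000101→0 (0)
 93  0100001010→0 (0)
 94  1000010100→1 (1)
 95  0000101001→0 (0)
 96  0001010010→0 (1)
 97  0010100101→0 (0)
 98  0101001010→0 (1)
 99  1010010101→1 (1)
100  0100101011→0 (0)
101  1001010110→1 (0)
102  0010101100→0 (0)
103  0101011000→0 (1)
104  1010110001→1 (1)
105  0101100011→0 (1)
106  1011000111→1 (0)
107  0110001110→0 (0)
108  1100011100→1 (1)
109  1000111001→1 (1)
110  0001110011→0 (1)
111  0011100111→0 (1)
112  0111001111→0 (1)
113  1110011111→1 (1)
114  1100111111→1 (1)
115  1001111111→1 (0)
116  0011111110→0 (1)
117  0111111101→0 (1)
118  1111111011→1 (0)
119  1111110110→1 (0)
120  1111101100→1 (0)
121  1111011000→1 (0)
122  1110110000→1 (1)

101010010011100000111110011100110111101000101010110111110000100111010001110101111101101001000010000101001010110001110011111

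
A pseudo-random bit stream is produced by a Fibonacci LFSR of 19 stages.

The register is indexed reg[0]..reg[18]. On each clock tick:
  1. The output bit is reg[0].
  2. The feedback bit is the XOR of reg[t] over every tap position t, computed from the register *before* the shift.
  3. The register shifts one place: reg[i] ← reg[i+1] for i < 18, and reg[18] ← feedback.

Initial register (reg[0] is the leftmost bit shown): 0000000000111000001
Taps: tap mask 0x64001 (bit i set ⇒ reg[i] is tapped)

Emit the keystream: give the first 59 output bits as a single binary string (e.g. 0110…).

00000000001110000011011110010100111011001100011000111101111

step | reg (before) | out | fb
   0 | 0000000000111000001 | 0 | 1
   1 | 0000000001110000011 | 0 | 0
   2 | 0000000011100000110 | 0 | 1
   3 | 0000000111000001101 | 0 | 1
   4 | 0000001110000011011 | 0 | 1
   5 | 0000011100000110111 | 0 | 1
   6 | 0000111000001101111 | 0 | 0
   7 | 0001110000011011110 | 0 | 0
   8 | 0011100000110111100 | 0 | 1
   9 | 0111000001101111001 | 0 | 0
  10 | 1110000011011110010 | 1 | 1
  11 | 1100000110111100101 | 1 | 0
  12 | 1000001101111001010 | 1 | 0
  13 | 0000011011110010100 | 0 | 1
  14 | 0000110111100101001 | 0 | 1
  15 | 0001101111001010011 | 0 | 1
  16 | 0011011110010100111 | 0 | 0
  17 | 0110111100101001110 | 0 | 1
  18 | 1101111001010011101 | 1 | 1
  19 | 1011110010100111011 | 1 | 0
  20 | 0111100101001110110 | 0 | 0
  21 | 1111001010011101100 | 1 | 1
  22 | 1110010100111011001 | 1 | 1
  23 | 1100101001110110011 | 1 | 0
  24 | 1001010011101100110 | 1 | 0
  25 | 0010100111011001100 | 0 | 0
  26 | 0101001110110011000 | 0 | 1
  27 | 1010011101100110001 | 1 | 1
  28 | 0100111011001100011 | 0 | 0
  29 | 1001110110011000110 | 1 | 0
  30 | 0011101100110001100 | 0 | 0
  31 | 0111011001100011000 | 0 | 1
  32 | 1110110011000110001 | 1 | 1
  33 | 1101100110001100011 | 1 | 1
  34 | 1011001100011000111 | 1 | 1
  35 | 0110011000110001111 | 0 | 0
  36 | 1100110001100011110 | 1 | 1
  37 | 1001100011000111101 | 1 | 1
  38 | 0011000110001111011 | 0 | 1
  39 | 0110001100011110111 | 0 | 1
  40 | 1100011000111101111 | 1 | 1
  41 | 1000110001111011111 | 1 | 0
  42 | 0001100011110111110 | 0 | 0
  43 | 0011000111101111100 | 0 | 1
  44 | 0110001111011111001 | 0 | 0
  45 | 1100011110111110010 | 1 | 1
  46 | 1000111101111100101 | 1 | 0
  47 | 0001111011111001010 | 0 | 1
  48 | 0011110111110010101 | 0 | 0
  49 | 0111101111100101010 | 0 | 1
  50 | 1111011111001010101 | 1 | 1
  51 | 1110111110010101011 | 1 | 1
  52 | 1101111100101010111 | 1 | 0
  53 | 1011111001010101110 | 1 | 0
  54 | 0111110010101011100 | 0 | 1
  55 | 1111100101010111001 | 1 | 1
  56 | 1111001010101110011 | 1 | 0
  57 | 1110010101011100110 | 1 | 0
  58 | 1100101010111001100 | 1 | 1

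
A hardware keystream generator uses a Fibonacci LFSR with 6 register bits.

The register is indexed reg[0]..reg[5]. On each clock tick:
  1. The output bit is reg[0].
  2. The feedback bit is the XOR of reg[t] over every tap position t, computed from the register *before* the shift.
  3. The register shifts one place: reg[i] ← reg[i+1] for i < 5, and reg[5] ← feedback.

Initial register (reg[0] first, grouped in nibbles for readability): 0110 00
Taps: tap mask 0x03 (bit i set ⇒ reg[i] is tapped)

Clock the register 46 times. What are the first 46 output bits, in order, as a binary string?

k : reg_k → out_k, fb_k
0: 011000 → 0, fb=1
1: 110001 → 1, fb=0
2: 100010 → 1, fb=1
3: 000101 → 0, fb=0
4: 001010 → 0, fb=0
5: 010100 → 0, fb=1
6: 101001 → 1, fb=1
7: 010011 → 0, fb=1
8: 100111 → 1, fb=1
9: 001111 → 0, fb=0
10: 011110 → 0, fb=1
11: 111101 → 1, fb=0
12: 111010 → 1, fb=0
13: 110100 → 1, fb=0
14: 101000 → 1, fb=1
15: 010001 → 0, fb=1
16: 100011 → 1, fb=1
17: 000111 → 0, fb=0
18: 001110 → 0, fb=0
19: 011100 → 0, fb=1
20: 111001 → 1, fb=0
21: 110010 → 1, fb=0
22: 100100 → 1, fb=1
23: 001001 → 0, fb=0
24: 010010 → 0, fb=1
25: 100101 → 1, fb=1
26: 001011 → 0, fb=0
27: 010110 → 0, fb=1
28: 101101 → 1, fb=1
29: 011011 → 0, fb=1
30: 110111 → 1, fb=0
31: 101110 → 1, fb=1
32: 011101 → 0, fb=1
33: 111011 → 1, fb=0
34: 110110 → 1, fb=0
35: 101100 → 1, fb=1
36: 011001 → 0, fb=1
37: 110011 → 1, fb=0
38: 100110 → 1, fb=1
39: 001101 → 0, fb=0
40: 011010 → 0, fb=1
41: 110101 → 1, fb=0
42: 101010 → 1, fb=1
43: 010101 → 0, fb=1
44: 101011 → 1, fb=1
45: 010111 → 0, fb=1

0110001010011110100011100100101101110110011010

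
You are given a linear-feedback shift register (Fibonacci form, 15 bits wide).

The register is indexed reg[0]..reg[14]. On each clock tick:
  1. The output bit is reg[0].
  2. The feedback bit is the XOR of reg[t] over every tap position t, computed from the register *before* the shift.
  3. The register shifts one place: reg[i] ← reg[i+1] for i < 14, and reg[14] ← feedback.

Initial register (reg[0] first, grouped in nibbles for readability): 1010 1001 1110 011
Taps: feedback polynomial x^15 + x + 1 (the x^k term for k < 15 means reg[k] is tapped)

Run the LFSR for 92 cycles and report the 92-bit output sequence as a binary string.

k : reg_k → out_k, fb_k
0: 101010011110011 → 1, fb=1
1: 010100111100111 → 0, fb=1
2: 101001111001111 → 1, fb=1
3: 010011110011111 → 0, fb=1
4: 100111100111111 → 1, fb=1
5: 001111001111111 → 0, fb=0
6: 011110011111110 → 0, fb=1
7: 111100111111101 → 1, fb=0
8: 111001111111010 → 1, fb=0
9: 110011111110100 → 1, fb=0
10: 100111111101000 → 1, fb=1
11: 001111111010001 → 0, fb=0
12: 011111110100010 → 0, fb=1
13: 111111101000101 → 1, fb=0
14: 111111010001010 → 1, fb=0
15: 111110100010100 → 1, fb=0
16: 111101000101000 → 1, fb=0
17: 111010001010000 → 1, fb=0
18: 110100010100000 → 1, fb=0
19: 101000101000000 → 1, fb=1
20: 010001010000001 → 0, fb=1
21: 100010100000011 → 1, fb=1
22: 000101000000111 → 0, fb=0
23: 001010000001110 → 0, fb=0
24: 010100000011100 → 0, fb=1
25: 101000000111001 → 1, fb=1
26: 010000001110011 → 0, fb=1
27: 100000011100111 → 1, fb=1
28: 000000111001111 → 0, fb=0
29: 000001110011110 → 0, fb=0
30: 000011100111100 → 0, fb=0
31: 000111001111000 → 0, fb=0
32: 001110011110000 → 0, fb=0
33: 011100111100000 → 0, fb=1
34: 111001111000001 → 1, fb=0
35: 110011110000010 → 1, fb=0
36: 100111100000100 → 1, fb=1
37: 001111000001001 → 0, fb=0
38: 011110000010010 → 0, fb=1
39: 111100000100101 → 1, fb=0
40: 111000001001010 → 1, fb=0
41: 110000010010100 → 1, fb=0
42: 100000100101000 → 1, fb=1
43: 000001001010001 → 0, fb=0
44: 000010010100010 → 0, fb=0
45: 000100101000100 → 0, fb=0
46: 001001010001000 → 0, fb=0
47: 010010100010000 → 0, fb=1
48: 100101000100001 → 1, fb=1
49: 001010001000011 → 0, fb=0
50: 010100010000110 → 0, fb=1
51: 101000100001101 → 1, fb=1
52: 010001000011011 → 0, fb=1
53: 100010000110111 → 1, fb=1
54: 000100001101111 → 0, fb=0
55: 001000011011110 → 0, fb=0
56: 010000110111100 → 0, fb=1
57: 100001101111001 → 1, fb=1
58: 000011011110011 → 0, fb=0
59: 000110111100110 → 0, fb=0
60: 001101111001100 → 0, fb=0
61: 011011110011000 → 0, fb=1
62: 110111100110001 → 1, fb=0
63: 101111001100010 → 1, fb=1
64: 011110011000101 → 0, fb=1
65: 111100110001011 → 1, fb=0
66: 111001100010110 → 1, fb=0
67: 110011000101100 → 1, fb=0
68: 100110001011000 → 1, fb=1
69: 001100010110001 → 0, fb=0
70: 011000101100010 → 0, fb=1
71: 110001011000101 → 1, fb=0
72: 100010110001010 → 1, fb=1
73: 000101100010101 → 0, fb=0
74: 001011000101010 → 0, fb=0
75: 010110001010100 → 0, fb=1
76: 101100010101001 → 1, fb=1
77: 011000101010011 → 0, fb=1
78: 110001010100111 → 1, fb=0
79: 100010101001110 → 1, fb=1
80: 000101010011101 → 0, fb=0
81: 001010100111010 → 0, fb=0
82: 010101001110100 → 0, fb=1
83: 101010011101001 → 1, fb=1
84: 010100111010011 → 0, fb=1
85: 101001110100111 → 1, fb=1
86: 010011101001111 → 0, fb=1
87: 100111010011111 → 1, fb=1
88: 001110100111111 → 0, fb=0
89: 011101001111110 → 0, fb=1
90: 111010011111101 → 1, fb=0
91: 110100111111010 → 1, fb=0

10101001111001111111010001010000001110011110000010010100010000110111100110001011000101010011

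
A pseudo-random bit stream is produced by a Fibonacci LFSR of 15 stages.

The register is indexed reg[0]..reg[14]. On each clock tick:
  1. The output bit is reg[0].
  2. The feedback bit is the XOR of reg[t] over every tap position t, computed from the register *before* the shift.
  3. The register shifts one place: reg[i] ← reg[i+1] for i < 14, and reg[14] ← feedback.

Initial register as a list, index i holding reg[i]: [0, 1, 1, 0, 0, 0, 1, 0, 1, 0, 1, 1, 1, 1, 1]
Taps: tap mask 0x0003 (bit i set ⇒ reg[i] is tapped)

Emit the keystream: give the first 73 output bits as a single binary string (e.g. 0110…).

0110001010111111010011111000001110100001000010011100011000110100100101001

tick  register→output (feedback)
  0  011000101011111→0 (1)
  1  110001010111111→1 (0)
  2  100010101111110→1 (1)
  3  000101011111101→0 (0)
  4  001010111111010→0 (0)
  5  010101111110100→0 (1)
  6  101011111101001→1 (1)
  7  010111111010011→0 (1)
  8  101111110100111→1 (1)
  9  011111101001111→0 (1)
 10  111111010011111→1 (0)
 11  111110100111110→1 (0)
 12  111101001111100→1 (0)
 13  111010011111000→1 (0)
 14  110100111110000→1 (0)
 15  101001111100000→1 (1)
 16  010011111000001→0 (1)
 17  100111110000011→1 (1)
 18  001111100000111→0 (0)
 19  011111000001110→0 (1)
 20  111110000011101→1 (0)
 21  111100000111010→1 (0)
 22  111000001110100→1 (0)
 23  110000011101000→1 (0)
 24  100000111010000→1 (1)
 25  000001110100001→0 (0)
 26  000011101000010→0 (0)
 27  000111010000100→0 (0)
 28  001110100001000→0 (0)
 29  011101000010000→0 (1)
 30  111010000100001→1 (0)
 31  110100001000010→1 (0)
 32  101000010000100→1 (1)
 33  010000100001001→0 (1)
 34  100001000010011→1 (1)
 35  000010000100111→0 (0)
 36  000100001001110→0 (0)
 37  001000010011100→0 (0)
 38  010000100111000→0 (1)
 39  100001001110001→1 (1)
 40  000010011100011→0 (0)
 41  000100111000110→0 (0)
 42  001001110001100→0 (0)
 43  010011100011000→0 (1)
 44  100111000110001→1 (1)
 45  001110001100011→0 (0)
 46  011100011000110→0 (1)
 47  111000110001101→1 (0)
 48  110001100011010→1 (0)
 49  100011000110100→1 (1)
 50  000110001101001→0 (0)
 51  001100011010010→0 (0)
 52  011000110100100→0 (1)
 53  110001101001001→1 (0)
 54  100011010010010→1 (1)
 55  000110100100101→0 (0)
 56  001101001001010→0 (0)
 57  011010010010100→0 (1)
 58  110100100101001→1 (0)
 59  101001001010010→1 (1)
 60  010010010100101→0 (1)
 61  100100101001011→1 (1)
 62  001001010010111→0 (0)
 63  010010100101110→0 (1)
 64  100101001011101→1 (1)
 65  001010010111011→0 (0)
 66  010100101110110→0 (1)
 67  101001011101101→1 (1)
 68  010010111011011→0 (1)
 69  100101110110111→1 (1)
 70  001011101101111→0 (0)
 71  010111011011110→0 (1)
 72  101110110111101→1 (1)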